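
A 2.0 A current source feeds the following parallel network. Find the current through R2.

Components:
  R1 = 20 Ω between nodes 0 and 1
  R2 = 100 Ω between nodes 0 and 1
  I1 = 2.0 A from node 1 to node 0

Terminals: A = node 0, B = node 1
All resistors sit directly between nodes 0 and 1, so they are in parallel and share one voltage V; the full source current 2 A splits among them.
1/R_par = 1/20 + 1/100 = 0.06 S  =>  R_par = 16.67 Ω
V = I × R_par = 2 × 16.67 = 33.33 V
I_R2 = V/R2 = 33.33/100 = 0.3333 A

Final answer: 0.3333 A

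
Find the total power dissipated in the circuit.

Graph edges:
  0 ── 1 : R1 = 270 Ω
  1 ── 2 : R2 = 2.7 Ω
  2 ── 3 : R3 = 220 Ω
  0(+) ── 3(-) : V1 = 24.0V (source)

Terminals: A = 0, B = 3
Nodal analysis, taking node 3 as the 0 V reference.
Source V1 fixes V_0 = 24 V.
KCL at each unknown node (sum of currents leaving = 0; resistances in Ω):
  Node 1: (V_1 - 24)/270 + (V_1 - V_2)/2.7 = 0
  Node 2: (V_2 - V_1)/2.7 + (V_2 - 0)/220 = 0
Collecting terms (coefficients in siemens):
  0.3741·V_1 - 0.3704·V_2 = 0.08889
  0.3749·V_2 - 0.3704·V_1 = 0
Determinant D = (0.3741)(0.3749) - (-0.3704)(-0.3704) = 0.003072
V_1 = [(0.08889)(0.3749) - (-0.3704)(0)]/D = 10.85 V
V_2 = [(0.3741)(0) - (0.08889)(-0.3704)]/D = 10.72 V
Power in each resistor, P = (ΔV)²/R:
  P_R1 = (24 - 10.85)²/270 = 0.6407 W
  P_R2 = (10.85 - 10.72)²/2.7 = 0.006407 W
  P_R3 = (10.72 - 0)²/220 = 0.522 W
P_total = P_R1 + P_R2 + P_R3 = 1.169 W

Final answer: 1.169 W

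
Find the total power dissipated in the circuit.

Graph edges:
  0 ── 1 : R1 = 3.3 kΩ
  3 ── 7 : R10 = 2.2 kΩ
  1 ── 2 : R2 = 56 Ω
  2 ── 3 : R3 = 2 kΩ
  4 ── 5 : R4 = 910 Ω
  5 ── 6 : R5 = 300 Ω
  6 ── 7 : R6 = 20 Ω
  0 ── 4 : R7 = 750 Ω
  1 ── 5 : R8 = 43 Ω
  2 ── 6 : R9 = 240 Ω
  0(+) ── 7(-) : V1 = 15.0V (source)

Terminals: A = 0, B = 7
Nodal analysis, taking node 7 as the 0 V reference.
Source V1 fixes V_0 = 15 V.
KCL at each unknown node (sum of currents leaving = 0; resistances in Ω):
  Node 1: (V_1 - 15)/3300 + (V_1 - V_2)/56 + (V_1 - V_5)/43 = 0
  Node 2: (V_2 - V_1)/56 + (V_2 - V_3)/2000 + (V_2 - V_6)/240 = 0
  Node 3: (V_3 - V_2)/2000 + (V_3 - 0)/2200 = 0
  Node 4: (V_4 - V_5)/910 + (V_4 - 15)/750 = 0
  Node 5: (V_5 - V_4)/910 + (V_5 - V_6)/300 + (V_5 - V_1)/43 = 0
  Node 6: (V_6 - V_5)/300 + (V_6 - 0)/20 + (V_6 - V_2)/240 = 0
Collecting terms (coefficients in siemens):
  0.04142·V_1 - 0.01786·V_2 - 0.02326·V_5 = 0.004545
  0.02252·V_2 - 0.01786·V_1 - 0.0005·V_3 - 0.004167·V_6 = 0
  0.0009545·V_3 - 0.0005·V_2 = 0
  0.002432·V_4 - 0.001099·V_5 = 0.02
  0.02769·V_5 - 0.02326·V_1 - 0.001099·V_4 - 0.003333·V_6 = 0
  0.0575·V_6 - 0.004167·V_2 - 0.003333·V_5 = 0
Solving these 6 simultaneous equations (Gaussian elimination) gives:
  V_1 = 1.901 V, V_2 = 1.568 V, V_3 = 0.8211 V, V_4 = 9.12 V
  V_5 = 1.986 V, V_6 = 0.2287 V
Power in each resistor, P = (ΔV)²/R:
  P_R1 = (15 - 1.901)²/3300 = 0.052 W
  P_R2 = (1.901 - 1.568)²/56 = 0.001984 W
  P_R3 = (1.568 - 0.8211)²/2000 = 0.0002786 W
  P_R4 = (9.12 - 1.986)²/910 = 0.05593 W
  P_R5 = (1.986 - 0.2287)²/300 = 0.01029 W
  P_R6 = (0.2287 - 0)²/20 = 0.002616 W
  P_R7 = (15 - 9.12)²/750 = 0.0461 W
  P_R8 = (1.901 - 1.986)²/43 = 0.0001689 W
  P_R9 = (1.568 - 0.2287)²/240 = 0.007468 W
  P_R10 = (0.8211 - 0)²/2200 = 0.0003064 W
P_total = P_R1 + P_R2 + P_R3 + P_R4 + P_R5 + P_R6 + P_R7 + P_R8 + P_R9 + P_R10 = 0.1771 W

Final answer: 0.1771 W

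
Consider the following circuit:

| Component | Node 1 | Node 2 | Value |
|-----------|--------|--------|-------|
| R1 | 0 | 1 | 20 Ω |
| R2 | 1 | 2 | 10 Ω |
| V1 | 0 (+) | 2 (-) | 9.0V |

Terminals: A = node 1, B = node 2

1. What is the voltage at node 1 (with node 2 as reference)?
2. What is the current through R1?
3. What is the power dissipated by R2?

Nodal analysis, taking node 2 as the 0 V reference.
Source V1 fixes V_0 = 9 V.
KCL at each unknown node (sum of currents leaving = 0; resistances in Ω):
  Node 1: (V_1 - 9)/20 + (V_1 - 0)/10 = 0
Collecting terms: 0.15 × V_1 = 0.45  =>  V_1 = 3 V
Part 1:
  Read off the nodal solution: V_1 = 3 V
Part 2:
  I_R1 = (V_0 - V_1)/R1 = (9 - 3)/20 = 0.3 A
  Magnitude: I_R1 = 0.3 A
Part 3:
  I_R2 = (V_1 - V_2)/R2 = (3 - 0)/10 = 0.3 A
  P_R2 = I_R2² × R2 = (0.3)² × 10 = 0.9 W

Final answers:
1. V_1 = 3 V
2. I_R1 = 0.3 A
3. P_R2 = 0.9 W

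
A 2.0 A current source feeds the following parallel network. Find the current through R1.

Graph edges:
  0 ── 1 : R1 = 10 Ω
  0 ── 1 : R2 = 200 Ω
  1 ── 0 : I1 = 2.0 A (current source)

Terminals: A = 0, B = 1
All resistors sit directly between nodes 0 and 1, so they are in parallel and share one voltage V; the full source current 2 A splits among them.
1/R_par = 1/10 + 1/200 = 0.105 S  =>  R_par = 9.524 Ω
V = I × R_par = 2 × 9.524 = 19.05 V
I_R1 = V/R1 = 19.05/10 = 1.905 A

Final answer: 1.905 A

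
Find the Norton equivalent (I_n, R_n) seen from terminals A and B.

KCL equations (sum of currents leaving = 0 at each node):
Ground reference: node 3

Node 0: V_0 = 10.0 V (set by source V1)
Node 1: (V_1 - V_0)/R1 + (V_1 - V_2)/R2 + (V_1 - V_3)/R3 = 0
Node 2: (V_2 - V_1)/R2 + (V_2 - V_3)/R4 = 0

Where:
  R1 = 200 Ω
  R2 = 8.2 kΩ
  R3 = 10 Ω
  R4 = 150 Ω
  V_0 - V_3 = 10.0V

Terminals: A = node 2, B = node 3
Find the Thévenin equivalent first; then I_n = V_th/R_th and R_n = R_th.
Step 1 — V_th is the open-circuit voltage V_A - V_B (nothing connected across the terminals).
Nodal analysis, taking node 3 as the 0 V reference.
Source V1 fixes V_0 = 10 V.
KCL at each unknown node (sum of currents leaving = 0; resistances in Ω):
  Node 1: (V_1 - 10)/200 + (V_1 - V_2)/8200 + (V_1 - 0)/10 = 0
  Node 2: (V_2 - V_1)/8200 + (V_2 - 0)/150 = 0
Collecting terms (coefficients in siemens):
  0.1051·V_1 - 0.000122·V_2 = 0.05
  0.006789·V_2 - 0.000122·V_1 = 0
Determinant D = (0.1051)(0.006789) - (-0.000122)(-0.000122) = 0.0007136
V_1 = [(0.05)(0.006789) - (-0.000122)(0)]/D = 0.4756 V
V_2 = [(0.1051)(0) - (0.05)(-0.000122)]/D = 0.008545 V
V_th = V_2 - V_3 = 0.008545 - 0 = 0.008545 V
Step 2 — R_th: zero the source — replace V1 by a short circuit (node 3 merges into node 0) — and find the resistance seen between A (node 2) and B (node 0).
Reduce the network between node 2 (A) and node 0 (B) by series/parallel combination:
  Rp1 = R1 ‖ R3 (parallel, both between nodes 0 and 1) = 1/(1/200 + 1/10) = 9.524 Ω
  Rs1 = R2 + Rp1 (series, joined only at node 1) = 8200 + 9.524 = 8210 Ω
  Rp2 = R4 ‖ Rs1 (parallel, both between nodes 0 and 2) = 1/(1/150 + 1/8210) = 147.3 Ω
R_th = 147.3 Ω
I_n = V_th/R_th = 0.008545/147.3 = 0.000058 A, and R_n = R_th = 147.3 Ω

Final answer: I_n = 5.8e-05 A, R_n = 147.3 Ω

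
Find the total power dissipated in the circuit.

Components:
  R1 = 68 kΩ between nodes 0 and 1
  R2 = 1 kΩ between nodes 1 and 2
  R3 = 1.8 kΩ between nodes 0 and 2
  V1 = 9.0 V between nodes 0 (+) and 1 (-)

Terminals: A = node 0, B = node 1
Nodal analysis, taking node 1 as the 0 V reference.
Source V1 fixes V_0 = 9 V.
KCL at each unknown node (sum of currents leaving = 0; resistances in Ω):
  Node 2: (V_2 - 0)/1000 + (V_2 - 9)/1800 = 0
Collecting terms: 0.001556 × V_2 = 0.005  =>  V_2 = 3.214 V
Power in each resistor, P = (ΔV)²/R:
  P_R1 = (9 - 0)²/68000 = 0.001191 W
  P_R2 = (0 - 3.214)²/1000 = 0.01033 W
  P_R3 = (9 - 3.214)²/1800 = 0.0186 W
P_total = P_R1 + P_R2 + P_R3 = 0.03012 W

Final answer: 0.03012 W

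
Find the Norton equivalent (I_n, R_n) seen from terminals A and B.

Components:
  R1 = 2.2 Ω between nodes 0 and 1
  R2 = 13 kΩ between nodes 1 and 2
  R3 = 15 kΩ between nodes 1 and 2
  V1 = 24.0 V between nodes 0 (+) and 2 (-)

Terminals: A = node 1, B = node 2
Find the Thévenin equivalent first; then I_n = V_th/R_th and R_n = R_th.
Step 1 — V_th is the open-circuit voltage V_A - V_B (nothing connected across the terminals).
Nodal analysis, taking node 2 as the 0 V reference.
Source V1 fixes V_0 = 24 V.
KCL at each unknown node (sum of currents leaving = 0; resistances in Ω):
  Node 1: (V_1 - 24)/2.2 + (V_1 - 0)/13000 + (V_1 - 0)/15000 = 0
Collecting terms: 0.4547 × V_1 = 10.91  =>  V_1 = 23.99 V
V_th = V_1 - V_2 = 23.99 - 0 = 23.99 V
Step 2 — R_th: zero the source — replace V1 by a short circuit (node 2 merges into node 0) — and find the resistance seen between A (node 1) and B (node 0).
Reduce the network between node 1 (A) and node 0 (B) by series/parallel combination:
  Rp1 = R1 ‖ R2 ‖ R3 (parallel, all between nodes 0 and 1) = 1/(1/2.2 + 1/13000 + 1/15000) = 2.199 Ω
R_th = 2.199 Ω
I_n = V_th/R_th = 23.99/2.199 = 10.91 A, and R_n = R_th = 2.199 Ω

Final answer: I_n = 10.91 A, R_n = 2.199 Ω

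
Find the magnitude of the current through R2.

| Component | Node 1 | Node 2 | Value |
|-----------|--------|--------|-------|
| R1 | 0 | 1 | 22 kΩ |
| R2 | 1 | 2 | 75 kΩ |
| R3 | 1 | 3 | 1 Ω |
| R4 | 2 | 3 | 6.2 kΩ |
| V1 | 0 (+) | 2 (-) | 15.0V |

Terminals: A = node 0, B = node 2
Nodal analysis, taking node 2 as the 0 V reference.
Source V1 fixes V_0 = 15 V.
KCL at each unknown node (sum of currents leaving = 0; resistances in Ω):
  Node 1: (V_1 - 15)/22000 + (V_1 - 0)/75000 + (V_1 - V_3)/1 = 0
  Node 3: (V_3 - V_1)/1 + (V_3 - 0)/6200 = 0
Collecting terms (coefficients in siemens):
  1·V_1 - 1·V_3 = 0.0006818
  1·V_3 - 1·V_1 = 0
Determinant D = (1)(1) - (-1)(-1) = 0.0002201
V_1 = [(0.0006818)(1) - (-1)(0)]/D = 3.098 V
V_3 = [(1)(0) - (0.0006818)(-1)]/D = 3.098 V
I_R2 = (V_1 - V_2)/R2 = (3.098 - 0)/75000 = 0.00004131 A
|I_R2| = 0.00004131 A

Final answer: |I_R2| = 4.131e-05 A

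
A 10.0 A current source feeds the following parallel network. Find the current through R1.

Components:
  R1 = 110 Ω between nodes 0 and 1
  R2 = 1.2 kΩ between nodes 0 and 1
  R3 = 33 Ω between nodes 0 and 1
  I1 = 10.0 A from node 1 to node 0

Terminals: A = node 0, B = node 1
All resistors sit directly between nodes 0 and 1, so they are in parallel and share one voltage V; the full source current 10 A splits among them.
1/R_par = 1/110 + 1/1200 + 1/33 = 0.04023 S  =>  R_par = 24.86 Ω
V = I × R_par = 10 × 24.86 = 248.6 V
I_R1 = V/R1 = 248.6/110 = 2.26 A

Final answer: 2.26 A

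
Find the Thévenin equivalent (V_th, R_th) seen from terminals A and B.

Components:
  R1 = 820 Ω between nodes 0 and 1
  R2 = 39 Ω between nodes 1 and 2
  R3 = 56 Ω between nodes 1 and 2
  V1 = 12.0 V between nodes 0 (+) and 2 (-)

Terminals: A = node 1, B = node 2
Step 1 — V_th is the open-circuit voltage V_A - V_B (nothing connected across the terminals).
Nodal analysis, taking node 2 as the 0 V reference.
Source V1 fixes V_0 = 12 V.
KCL at each unknown node (sum of currents leaving = 0; resistances in Ω):
  Node 1: (V_1 - 12)/820 + (V_1 - 0)/39 + (V_1 - 0)/56 = 0
Collecting terms: 0.04472 × V_1 = 0.01463  =>  V_1 = 0.3273 V
V_th = V_1 - V_2 = 0.3273 - 0 = 0.3273 V
Step 2 — R_th: zero the source — replace V1 by a short circuit (node 2 merges into node 0) — and find the resistance seen between A (node 1) and B (node 0).
Reduce the network between node 1 (A) and node 0 (B) by series/parallel combination:
  Rp1 = R1 ‖ R2 ‖ R3 (parallel, all between nodes 0 and 1) = 1/(1/820 + 1/39 + 1/56) = 22.36 Ω
R_th = 22.36 Ω

Final answer: V_th = 0.3273 V, R_th = 22.36 Ω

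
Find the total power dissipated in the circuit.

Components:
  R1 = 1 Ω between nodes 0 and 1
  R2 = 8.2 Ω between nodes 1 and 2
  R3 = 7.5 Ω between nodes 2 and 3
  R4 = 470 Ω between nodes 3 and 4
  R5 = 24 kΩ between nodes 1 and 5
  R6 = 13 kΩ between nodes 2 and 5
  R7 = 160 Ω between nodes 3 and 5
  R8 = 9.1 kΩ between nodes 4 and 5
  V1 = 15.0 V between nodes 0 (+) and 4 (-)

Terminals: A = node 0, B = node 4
Nodal analysis, taking node 4 as the 0 V reference.
Source V1 fixes V_0 = 15 V.
KCL at each unknown node (sum of currents leaving = 0; resistances in Ω):
  Node 1: (V_1 - 15)/1 + (V_1 - V_2)/8.2 + (V_1 - V_5)/24000 = 0
  Node 2: (V_2 - V_1)/8.2 + (V_2 - V_3)/7.5 + (V_2 - V_5)/13000 = 0
  Node 3: (V_3 - V_2)/7.5 + (V_3 - 0)/470 + (V_3 - V_5)/160 = 0
  Node 5: (V_5 - V_1)/24000 + (V_5 - V_2)/13000 + (V_5 - V_3)/160 + (V_5 - 0)/9100 = 0
Collecting terms (coefficients in siemens):
  1.122·V_1 - 0.122·V_2 - 0.00004167·V_5 = 15
  0.2554·V_2 - 0.122·V_1 - 0.1333·V_3 - 0.00007692·V_5 = 0
  0.1417·V_3 - 0.1333·V_2 - 0.00625·V_5 = 0
  0.006478·V_5 - 0.00004167·V_1 - 0.00007692·V_2 - 0.00625·V_3 = 0
Solving these 4 simultaneous equations (Gaussian elimination) gives:
  V_1 = 14.97 V, V_2 = 14.7 V, V_3 = 14.46 V, V_5 = 14.22 V
Power in each resistor, P = (ΔV)²/R:
  P_R1 = (15 - 14.97)²/1 = 0.001045 W
  P_R2 = (14.97 - 14.7)²/8.2 = 0.008555 W
  P_R3 = (14.7 - 14.46)²/7.5 = 0.007807 W
  P_R4 = (14.46 - 0)²/470 = 0.4449 W
  P_R5 = (14.97 - 14.22)²/24000 = 0.00002319 W
  P_R6 = (14.7 - 14.22)²/13000 = 0.00001781 W
  P_R7 = (14.46 - 14.22)²/160 = 0.0003575 W
  P_R8 = (0 - 14.22)²/9100 = 0.02223 W
P_total = P_R1 + P_R2 + P_R3 + P_R4 + P_R5 + P_R6 + P_R7 + P_R8 = 0.485 W

Final answer: 0.485 W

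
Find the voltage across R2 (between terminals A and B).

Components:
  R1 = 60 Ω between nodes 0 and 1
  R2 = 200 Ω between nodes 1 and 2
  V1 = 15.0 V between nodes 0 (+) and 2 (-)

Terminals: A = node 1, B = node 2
R1 and R2 are in series across V1 (node 0 → node 1 → node 2), and the output A–B is taken across R2, so this is a voltage divider.
Series current: I = V1/(R1 + R2) = 15/(60 + 200) = 15/260 = 0.05769 A
V_R2 = I × R2 = V1 × R2/(R1 + R2) = 15 × 200/260 = 11.54 V

Final answer: 11.54 V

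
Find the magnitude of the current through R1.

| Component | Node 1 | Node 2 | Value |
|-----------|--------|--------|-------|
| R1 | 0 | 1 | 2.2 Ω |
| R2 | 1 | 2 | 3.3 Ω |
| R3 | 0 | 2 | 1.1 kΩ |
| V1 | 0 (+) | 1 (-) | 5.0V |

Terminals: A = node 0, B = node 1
Nodal analysis, taking node 1 as the 0 V reference.
Source V1 fixes V_0 = 5 V.
KCL at each unknown node (sum of currents leaving = 0; resistances in Ω):
  Node 2: (V_2 - 0)/3.3 + (V_2 - 5)/1100 = 0
Collecting terms: 0.3039 × V_2 = 0.004545  =>  V_2 = 0.01496 V
I_R1 = (V_0 - V_1)/R1 = (5 - 0)/2.2 = 2.273 A
|I_R1| = 2.273 A

Final answer: |I_R1| = 2.273 A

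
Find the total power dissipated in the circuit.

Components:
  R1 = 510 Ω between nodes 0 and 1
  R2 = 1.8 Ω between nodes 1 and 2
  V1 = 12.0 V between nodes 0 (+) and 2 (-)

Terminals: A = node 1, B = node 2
Nodal analysis, taking node 2 as the 0 V reference.
Source V1 fixes V_0 = 12 V.
KCL at each unknown node (sum of currents leaving = 0; resistances in Ω):
  Node 1: (V_1 - 12)/510 + (V_1 - 0)/1.8 = 0
Collecting terms: 0.5575 × V_1 = 0.02353  =>  V_1 = 0.0422 V
Power in each resistor, P = (ΔV)²/R:
  P_R1 = (12 - 0.0422)²/510 = 0.2804 W
  P_R2 = (0.0422 - 0)²/1.8 = 0.0009895 W
P_total = P_R1 + P_R2 = 0.2814 W

Final answer: 0.2814 W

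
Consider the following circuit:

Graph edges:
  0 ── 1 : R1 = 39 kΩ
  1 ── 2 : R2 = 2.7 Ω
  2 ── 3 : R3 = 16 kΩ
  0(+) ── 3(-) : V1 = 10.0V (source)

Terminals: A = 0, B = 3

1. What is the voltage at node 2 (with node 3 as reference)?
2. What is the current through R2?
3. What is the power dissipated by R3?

Nodal analysis, taking node 3 as the 0 V reference.
Source V1 fixes V_0 = 10 V.
KCL at each unknown node (sum of currents leaving = 0; resistances in Ω):
  Node 1: (V_1 - 10)/39000 + (V_1 - V_2)/2.7 = 0
  Node 2: (V_2 - V_1)/2.7 + (V_2 - 0)/16000 = 0
Collecting terms (coefficients in siemens):
  0.3704·V_1 - 0.3704·V_2 = 0.0002564
  0.3704·V_2 - 0.3704·V_1 = 0
Determinant D = (0.3704)(0.3704) - (-0.3704)(-0.3704) = 0.00003265
V_1 = [(0.0002564)(0.3704) - (-0.3704)(0)]/D = 2.909 V
V_2 = [(0.3704)(0) - (0.0002564)(-0.3704)]/D = 2.909 V
Part 1:
  Read off the nodal solution: V_2 = 2.909 V
Part 2:
  I_R2 = (V_1 - V_2)/R2 = (2.909 - 2.909)/2.7 = 0.0001818 A
  Magnitude: I_R2 = 0.0001818 A
Part 3:
  I_R3 = (V_2 - V_3)/R3 = (2.909 - 0)/16000 = 0.0001818 A
  P_R3 = I_R3² × R3 = (0.0001818)² × 16000 = 0.0005289 W

Final answers:
1. V_2 = 2.909 V
2. I_R2 = 0.0001818 A
3. P_R3 = 0.0005289 W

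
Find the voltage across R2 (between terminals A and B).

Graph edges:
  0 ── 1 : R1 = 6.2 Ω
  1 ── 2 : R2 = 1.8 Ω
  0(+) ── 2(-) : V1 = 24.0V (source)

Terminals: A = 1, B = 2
R1 and R2 are in series across V1 (node 0 → node 1 → node 2), and the output A–B is taken across R2, so this is a voltage divider.
Series current: I = V1/(R1 + R2) = 24/(6.2 + 1.8) = 24/8 = 3 A
V_R2 = I × R2 = V1 × R2/(R1 + R2) = 24 × 1.8/8 = 5.4 V

Final answer: 5.4 V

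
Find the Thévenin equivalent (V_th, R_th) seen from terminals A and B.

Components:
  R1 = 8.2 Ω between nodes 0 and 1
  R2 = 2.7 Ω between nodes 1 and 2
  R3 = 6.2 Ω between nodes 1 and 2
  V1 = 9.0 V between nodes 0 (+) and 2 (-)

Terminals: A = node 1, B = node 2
Step 1 — V_th is the open-circuit voltage V_A - V_B (nothing connected across the terminals).
Nodal analysis, taking node 2 as the 0 V reference.
Source V1 fixes V_0 = 9 V.
KCL at each unknown node (sum of currents leaving = 0; resistances in Ω):
  Node 1: (V_1 - 9)/8.2 + (V_1 - 0)/2.7 + (V_1 - 0)/6.2 = 0
Collecting terms: 0.6536 × V_1 = 1.098  =>  V_1 = 1.679 V
V_th = V_1 - V_2 = 1.679 - 0 = 1.679 V
Step 2 — R_th: zero the source — replace V1 by a short circuit (node 2 merges into node 0) — and find the resistance seen between A (node 1) and B (node 0).
Reduce the network between node 1 (A) and node 0 (B) by series/parallel combination:
  Rp1 = R1 ‖ R2 ‖ R3 (parallel, all between nodes 0 and 1) = 1/(1/8.2 + 1/2.7 + 1/6.2) = 1.53 Ω
R_th = 1.53 Ω

Final answer: V_th = 1.679 V, R_th = 1.53 Ω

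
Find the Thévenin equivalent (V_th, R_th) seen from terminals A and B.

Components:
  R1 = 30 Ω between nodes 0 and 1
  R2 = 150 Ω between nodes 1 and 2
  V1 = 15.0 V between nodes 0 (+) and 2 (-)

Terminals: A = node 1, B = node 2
Step 1 — V_th is the open-circuit voltage V_A - V_B (nothing connected across the terminals).
Nodal analysis, taking node 2 as the 0 V reference.
Source V1 fixes V_0 = 15 V.
KCL at each unknown node (sum of currents leaving = 0; resistances in Ω):
  Node 1: (V_1 - 15)/30 + (V_1 - 0)/150 = 0
Collecting terms: 0.04 × V_1 = 0.5  =>  V_1 = 12.5 V
V_th = V_1 - V_2 = 12.5 - 0 = 12.5 V
Step 2 — R_th: zero the source — replace V1 by a short circuit (node 2 merges into node 0) — and find the resistance seen between A (node 1) and B (node 0).
Reduce the network between node 1 (A) and node 0 (B) by series/parallel combination:
  Rp1 = R1 ‖ R2 (parallel, both between nodes 0 and 1) = 1/(1/30 + 1/150) = 25 Ω
R_th = 25 Ω

Final answer: V_th = 12.5 V, R_th = 25 Ω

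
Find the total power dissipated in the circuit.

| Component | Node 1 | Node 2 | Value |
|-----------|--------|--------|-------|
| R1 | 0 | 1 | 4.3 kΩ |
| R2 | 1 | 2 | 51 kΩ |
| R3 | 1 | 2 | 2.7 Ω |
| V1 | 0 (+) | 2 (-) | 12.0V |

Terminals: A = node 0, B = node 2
Nodal analysis, taking node 2 as the 0 V reference.
Source V1 fixes V_0 = 12 V.
KCL at each unknown node (sum of currents leaving = 0; resistances in Ω):
  Node 1: (V_1 - 12)/4300 + (V_1 - 0)/51000 + (V_1 - 0)/2.7 = 0
Collecting terms: 0.3706 × V_1 = 0.002791  =>  V_1 = 0.00753 V
Power in each resistor, P = (ΔV)²/R:
  P_R1 = (12 - 0.00753)²/4300 = 0.03345 W
  P_R2 = (0.00753 - 0)²/51000 = 0.000000001112 W
  P_R3 = (0.00753 - 0)²/2.7 = 0.000021 W
P_total = P_R1 + P_R2 + P_R3 = 0.03347 W

Final answer: 0.03347 W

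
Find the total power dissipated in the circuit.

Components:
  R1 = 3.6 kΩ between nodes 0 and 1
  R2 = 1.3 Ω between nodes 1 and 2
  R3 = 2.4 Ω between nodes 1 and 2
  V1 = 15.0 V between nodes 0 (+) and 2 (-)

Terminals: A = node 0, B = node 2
Nodal analysis, taking node 2 as the 0 V reference.
Source V1 fixes V_0 = 15 V.
KCL at each unknown node (sum of currents leaving = 0; resistances in Ω):
  Node 1: (V_1 - 15)/3600 + (V_1 - 0)/1.3 + (V_1 - 0)/2.4 = 0
Collecting terms: 1.186 × V_1 = 0.004167  =>  V_1 = 0.003513 V
Power in each resistor, P = (ΔV)²/R:
  P_R1 = (15 - 0.003513)²/3600 = 0.06247 W
  P_R2 = (0.003513 - 0)²/1.3 = 0.000009492 W
  P_R3 = (0.003513 - 0)²/2.4 = 0.000005141 W
P_total = P_R1 + P_R2 + P_R3 = 0.06249 W

Final answer: 0.06249 W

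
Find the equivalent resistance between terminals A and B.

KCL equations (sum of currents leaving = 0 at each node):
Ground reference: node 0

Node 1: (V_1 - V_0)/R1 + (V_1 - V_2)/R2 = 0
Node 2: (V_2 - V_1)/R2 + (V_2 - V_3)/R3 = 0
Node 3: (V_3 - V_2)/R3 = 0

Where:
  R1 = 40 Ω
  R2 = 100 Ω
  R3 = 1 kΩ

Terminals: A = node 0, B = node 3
Reduce the network between node 0 (A) and node 3 (B) by series/parallel combination:
  Rs1 = R1 + R2 (series, joined only at node 1) = 40 + 100 = 140 Ω
  Rs2 = R3 + Rs1 (series, joined only at node 2) = 1000 + 140 = 1140 Ω
R_eq = 1.14 kΩ

Final answer: 1.14 kΩ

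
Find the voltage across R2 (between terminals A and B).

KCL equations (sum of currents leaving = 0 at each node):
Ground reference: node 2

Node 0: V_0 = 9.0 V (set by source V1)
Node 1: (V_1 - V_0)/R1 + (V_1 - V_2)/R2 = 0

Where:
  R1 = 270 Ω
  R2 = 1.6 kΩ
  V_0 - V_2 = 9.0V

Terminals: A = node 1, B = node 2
R1 and R2 are in series across V1 (node 0 → node 1 → node 2), and the output A–B is taken across R2, so this is a voltage divider.
Series current: I = V1/(R1 + R2) = 9/(270 + 1600) = 9/1870 = 0.004813 A
V_R2 = I × R2 = V1 × R2/(R1 + R2) = 9 × 1600/1870 = 7.701 V

Final answer: 7.701 V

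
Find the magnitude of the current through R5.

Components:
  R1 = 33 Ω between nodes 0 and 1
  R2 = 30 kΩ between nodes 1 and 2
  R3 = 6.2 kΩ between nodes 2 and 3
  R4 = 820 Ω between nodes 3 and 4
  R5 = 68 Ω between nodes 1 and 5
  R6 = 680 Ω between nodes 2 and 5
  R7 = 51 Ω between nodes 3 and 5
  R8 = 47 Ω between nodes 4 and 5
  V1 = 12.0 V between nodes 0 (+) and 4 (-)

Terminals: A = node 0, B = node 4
Nodal analysis, taking node 4 as the 0 V reference.
Source V1 fixes V_0 = 12 V.
KCL at each unknown node (sum of currents leaving = 0; resistances in Ω):
  Node 1: (V_1 - 12)/33 + (V_1 - V_2)/30000 + (V_1 - V_5)/68 = 0
  Node 2: (V_2 - V_1)/30000 + (V_2 - V_3)/6200 + (V_2 - V_5)/680 = 0
  Node 3: (V_3 - V_2)/6200 + (V_3 - 0)/820 + (V_3 - V_5)/51 = 0
  Node 5: (V_5 - V_1)/68 + (V_5 - V_2)/680 + (V_5 - V_3)/51 + (V_5 - 0)/47 = 0
Collecting terms (coefficients in siemens):
  0.04504·V_1 - 0.00003333·V_2 - 0.01471·V_5 = 0.3636
  0.001665·V_2 - 0.00003333·V_1 - 0.0001613·V_3 - 0.001471·V_5 = 0
  0.02099·V_3 - 0.0001613·V_2 - 0.01961·V_5 = 0
  0.05706·V_5 - 0.01471·V_1 - 0.001471·V_2 - 0.01961·V_3 = 0
Solving these 4 simultaneous equations (Gaussian elimination) gives:
  V_1 = 9.277 V, V_2 = 3.771 V, V_3 = 3.466 V, V_5 = 3.679 V
I_R5 = (V_1 - V_5)/R5 = (9.277 - 3.679)/68 = 0.08232 A
|I_R5| = 0.08232 A

Final answer: |I_R5| = 0.08232 A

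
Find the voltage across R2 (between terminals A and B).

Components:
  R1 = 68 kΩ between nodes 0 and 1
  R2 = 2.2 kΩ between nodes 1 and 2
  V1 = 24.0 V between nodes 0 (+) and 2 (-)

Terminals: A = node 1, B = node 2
R1 and R2 are in series across V1 (node 0 → node 1 → node 2), and the output A–B is taken across R2, so this is a voltage divider.
Series current: I = V1/(R1 + R2) = 24/(68000 + 2200) = 24/70200 = 0.0003419 A
V_R2 = I × R2 = V1 × R2/(R1 + R2) = 24 × 2200/70200 = 0.7521 V

Final answer: 0.7521 V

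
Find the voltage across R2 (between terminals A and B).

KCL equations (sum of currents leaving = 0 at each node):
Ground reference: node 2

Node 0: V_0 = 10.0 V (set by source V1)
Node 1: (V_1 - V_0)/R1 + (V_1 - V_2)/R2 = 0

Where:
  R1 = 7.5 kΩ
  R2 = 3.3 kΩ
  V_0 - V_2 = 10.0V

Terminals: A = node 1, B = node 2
R1 and R2 are in series across V1 (node 0 → node 1 → node 2), and the output A–B is taken across R2, so this is a voltage divider.
Series current: I = V1/(R1 + R2) = 10/(7500 + 3300) = 10/10800 = 0.0009259 A
V_R2 = I × R2 = V1 × R2/(R1 + R2) = 10 × 3300/10800 = 3.056 V

Final answer: 3.056 V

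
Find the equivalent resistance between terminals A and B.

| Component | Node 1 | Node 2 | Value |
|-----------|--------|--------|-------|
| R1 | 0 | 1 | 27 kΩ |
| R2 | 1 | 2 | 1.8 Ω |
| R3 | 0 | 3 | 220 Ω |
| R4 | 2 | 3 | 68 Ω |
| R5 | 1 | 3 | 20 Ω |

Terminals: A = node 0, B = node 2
The network is not a plain series/parallel combination. Inject a 1 A test current into terminal A (node 0) and return it from terminal B (node 2); then R_eq = V_A / (1 A).
Nodal analysis, taking node 2 as the 0 V reference.
Current source I_test pushes 1 A into node 0 and draws it out of node 2.
KCL at each unknown node (sum of currents leaving = 0; resistances in Ω):
  Node 0: (V_0 - V_1)/27000 + (V_0 - V_3)/220 - 1 = 0
  Node 1: (V_1 - V_0)/27000 + (V_1 - 0)/1.8 + (V_1 - V_3)/20 = 0
  Node 3: (V_3 - V_0)/220 + (V_3 - V_1)/20 + (V_3 - 0)/68 = 0
Collecting terms (coefficients in siemens):
  0.004582·V_0 - 0.00003704·V_1 - 0.004545·V_3 = 1
  0.6056·V_1 - 0.00003704·V_0 - 0.05·V_3 = 0
  0.06925·V_3 - 0.004545·V_0 - 0.05·V_1 = 0
Solving these 3 simultaneous equations (Gaussian elimination) gives:
  V_0 = 234.5 V, V_1 = 1.366 V, V_3 = 16.38 V
R_eq = V_0 / 1 A = 234.5 Ω

Final answer: 234.5 Ω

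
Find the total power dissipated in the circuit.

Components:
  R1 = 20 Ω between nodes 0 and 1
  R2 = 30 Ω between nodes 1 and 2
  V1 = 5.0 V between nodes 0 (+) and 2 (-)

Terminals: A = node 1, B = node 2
Nodal analysis, taking node 2 as the 0 V reference.
Source V1 fixes V_0 = 5 V.
KCL at each unknown node (sum of currents leaving = 0; resistances in Ω):
  Node 1: (V_1 - 5)/20 + (V_1 - 0)/30 = 0
Collecting terms: 0.08333 × V_1 = 0.25  =>  V_1 = 3 V
Power in each resistor, P = (ΔV)²/R:
  P_R1 = (5 - 3)²/20 = 0.2 W
  P_R2 = (3 - 0)²/30 = 0.3 W
P_total = P_R1 + P_R2 = 0.5 W

Final answer: 0.5 W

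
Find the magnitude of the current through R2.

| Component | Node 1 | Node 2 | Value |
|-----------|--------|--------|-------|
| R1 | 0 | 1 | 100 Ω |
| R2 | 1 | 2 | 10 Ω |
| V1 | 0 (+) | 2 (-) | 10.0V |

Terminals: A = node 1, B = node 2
Nodal analysis, taking node 2 as the 0 V reference.
Source V1 fixes V_0 = 10 V.
KCL at each unknown node (sum of currents leaving = 0; resistances in Ω):
  Node 1: (V_1 - 10)/100 + (V_1 - 0)/10 = 0
Collecting terms: 0.11 × V_1 = 0.1  =>  V_1 = 0.9091 V
I_R2 = (V_1 - V_2)/R2 = (0.9091 - 0)/10 = 0.09091 A
|I_R2| = 0.09091 A

Final answer: |I_R2| = 0.09091 A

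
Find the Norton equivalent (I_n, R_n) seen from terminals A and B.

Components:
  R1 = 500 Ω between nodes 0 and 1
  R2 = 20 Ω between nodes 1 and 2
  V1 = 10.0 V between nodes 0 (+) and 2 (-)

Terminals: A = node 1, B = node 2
Find the Thévenin equivalent first; then I_n = V_th/R_th and R_n = R_th.
Step 1 — V_th is the open-circuit voltage V_A - V_B (nothing connected across the terminals).
Nodal analysis, taking node 2 as the 0 V reference.
Source V1 fixes V_0 = 10 V.
KCL at each unknown node (sum of currents leaving = 0; resistances in Ω):
  Node 1: (V_1 - 10)/500 + (V_1 - 0)/20 = 0
Collecting terms: 0.052 × V_1 = 0.02  =>  V_1 = 0.3846 V
V_th = V_1 - V_2 = 0.3846 - 0 = 0.3846 V
Step 2 — R_th: zero the source — replace V1 by a short circuit (node 2 merges into node 0) — and find the resistance seen between A (node 1) and B (node 0).
Reduce the network between node 1 (A) and node 0 (B) by series/parallel combination:
  Rp1 = R1 ‖ R2 (parallel, both between nodes 0 and 1) = 1/(1/500 + 1/20) = 19.23 Ω
R_th = 19.23 Ω
I_n = V_th/R_th = 0.3846/19.23 = 0.02 A, and R_n = R_th = 19.23 Ω

Final answer: I_n = 0.02 A, R_n = 19.23 Ω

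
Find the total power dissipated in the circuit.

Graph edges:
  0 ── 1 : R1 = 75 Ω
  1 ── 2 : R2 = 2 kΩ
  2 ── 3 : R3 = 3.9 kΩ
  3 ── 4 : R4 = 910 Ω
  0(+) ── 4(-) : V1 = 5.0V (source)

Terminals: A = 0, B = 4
Nodal analysis, taking node 4 as the 0 V reference.
Source V1 fixes V_0 = 5 V.
KCL at each unknown node (sum of currents leaving = 0; resistances in Ω):
  Node 1: (V_1 - 5)/75 + (V_1 - V_2)/2000 = 0
  Node 2: (V_2 - V_1)/2000 + (V_2 - V_3)/3900 = 0
  Node 3: (V_3 - V_2)/3900 + (V_3 - 0)/910 = 0
Collecting terms (coefficients in siemens):
  0.01383·V_1 - 0.0005·V_2 = 0.06667
  0.0007564·V_2 - 0.0005·V_1 - 0.0002564·V_3 = 0
  0.001355·V_3 - 0.0002564·V_2 = 0
Solving these 3 simultaneous equations (Gaussian elimination) gives:
  V_1 = 4.946 V, V_2 = 3.493 V, V_3 = 0.6609 V
Power in each resistor, P = (ΔV)²/R:
  P_R1 = (5 - 4.946)²/75 = 0.00003955 W
  P_R2 = (4.946 - 3.493)²/2000 = 0.001055 W
  P_R3 = (3.493 - 0.6609)²/3900 = 0.002057 W
  P_R4 = (0.6609 - 0)²/910 = 0.0004799 W
P_total = P_R1 + P_R2 + P_R3 + P_R4 = 0.003631 W

Final answer: 0.003631 W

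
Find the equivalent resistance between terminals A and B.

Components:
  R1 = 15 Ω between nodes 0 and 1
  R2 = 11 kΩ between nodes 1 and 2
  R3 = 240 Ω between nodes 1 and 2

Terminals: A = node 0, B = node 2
Reduce the network between node 0 (A) and node 2 (B) by series/parallel combination:
  Rp1 = R2 ‖ R3 (parallel, both between nodes 1 and 2) = 1/(1/11000 + 1/240) = 234.9 Ω
  Rs1 = R1 + Rp1 (series, joined only at node 1) = 15 + 234.9 = 249.9 Ω
R_eq = 249.9 Ω

Final answer: 249.9 Ω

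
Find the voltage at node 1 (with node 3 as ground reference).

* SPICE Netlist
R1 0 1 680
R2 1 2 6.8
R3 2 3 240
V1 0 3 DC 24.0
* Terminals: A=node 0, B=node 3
Nodal analysis, taking node 3 as the 0 V reference.
Source V1 fixes V_0 = 24 V.
KCL at each unknown node (sum of currents leaving = 0; resistances in Ω):
  Node 1: (V_1 - 24)/680 + (V_1 - V_2)/6.8 = 0
  Node 2: (V_2 - V_1)/6.8 + (V_2 - 0)/240 = 0
Collecting terms (coefficients in siemens):
  0.1485·V_1 - 0.1471·V_2 = 0.03529
  0.1512·V_2 - 0.1471·V_1 = 0
Determinant D = (0.1485)(0.1512) - (-0.1471)(-0.1471) = 0.0008351
V_1 = [(0.03529)(0.1512) - (-0.1471)(0)]/D = 6.391 V
V_2 = [(0.1485)(0) - (0.03529)(-0.1471)]/D = 6.215 V
The requested potential is V_1 = 6.391 V.

Final answer: V_1 = 6.391 V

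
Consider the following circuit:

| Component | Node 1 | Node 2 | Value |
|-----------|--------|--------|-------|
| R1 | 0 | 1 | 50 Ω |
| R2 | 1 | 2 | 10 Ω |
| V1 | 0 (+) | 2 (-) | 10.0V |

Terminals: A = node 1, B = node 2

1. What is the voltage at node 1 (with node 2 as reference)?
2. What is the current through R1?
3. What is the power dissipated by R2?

Nodal analysis, taking node 2 as the 0 V reference.
Source V1 fixes V_0 = 10 V.
KCL at each unknown node (sum of currents leaving = 0; resistances in Ω):
  Node 1: (V_1 - 10)/50 + (V_1 - 0)/10 = 0
Collecting terms: 0.12 × V_1 = 0.2  =>  V_1 = 1.667 V
Part 1:
  Read off the nodal solution: V_1 = 1.667 V
Part 2:
  I_R1 = (V_0 - V_1)/R1 = (10 - 1.667)/50 = 0.1667 A
  Magnitude: I_R1 = 0.1667 A
Part 3:
  I_R2 = (V_1 - V_2)/R2 = (1.667 - 0)/10 = 0.1667 A
  P_R2 = I_R2² × R2 = (0.1667)² × 10 = 0.2778 W

Final answers:
1. V_1 = 1.667 V
2. I_R1 = 0.1667 A
3. P_R2 = 0.2778 W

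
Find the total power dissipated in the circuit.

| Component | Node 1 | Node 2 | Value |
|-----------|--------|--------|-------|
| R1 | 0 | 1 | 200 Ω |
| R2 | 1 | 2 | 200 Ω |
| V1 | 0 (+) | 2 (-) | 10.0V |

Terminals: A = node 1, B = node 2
Nodal analysis, taking node 2 as the 0 V reference.
Source V1 fixes V_0 = 10 V.
KCL at each unknown node (sum of currents leaving = 0; resistances in Ω):
  Node 1: (V_1 - 10)/200 + (V_1 - 0)/200 = 0
Collecting terms: 0.01 × V_1 = 0.05  =>  V_1 = 5 V
Power in each resistor, P = (ΔV)²/R:
  P_R1 = (10 - 5)²/200 = 0.125 W
  P_R2 = (5 - 0)²/200 = 0.125 W
P_total = P_R1 + P_R2 = 0.25 W

Final answer: 0.25 W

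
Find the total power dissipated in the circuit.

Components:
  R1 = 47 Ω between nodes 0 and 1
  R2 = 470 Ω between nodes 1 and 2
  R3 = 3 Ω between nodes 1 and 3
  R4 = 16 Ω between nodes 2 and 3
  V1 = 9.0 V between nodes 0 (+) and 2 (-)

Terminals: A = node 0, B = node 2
Nodal analysis, taking node 2 as the 0 V reference.
Source V1 fixes V_0 = 9 V.
KCL at each unknown node (sum of currents leaving = 0; resistances in Ω):
  Node 1: (V_1 - 9)/47 + (V_1 - 0)/470 + (V_1 - V_3)/3 = 0
  Node 3: (V_3 - V_1)/3 + (V_3 - 0)/16 = 0
Collecting terms (coefficients in siemens):
  0.3567·V_1 - 0.3333·V_3 = 0.1915
  0.3958·V_3 - 0.3333·V_1 = 0
Determinant D = (0.3567)(0.3958) - (-0.3333)(-0.3333) = 0.0301
V_1 = [(0.1915)(0.3958) - (-0.3333)(0)]/D = 2.518 V
V_3 = [(0.3567)(0) - (0.1915)(-0.3333)]/D = 2.121 V
Power in each resistor, P = (ΔV)²/R:
  P_R1 = (9 - 2.518)²/47 = 0.8939 W
  P_R2 = (2.518 - 0)²/470 = 0.01349 W
  P_R3 = (2.518 - 2.121)²/3 = 0.05271 W
  P_R4 = (0 - 2.121)²/16 = 0.2811 W
P_total = P_R1 + P_R2 + P_R3 + P_R4 = 1.241 W

Final answer: 1.241 W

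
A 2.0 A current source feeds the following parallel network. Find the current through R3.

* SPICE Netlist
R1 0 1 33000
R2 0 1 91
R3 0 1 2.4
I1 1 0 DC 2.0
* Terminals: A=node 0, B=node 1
All resistors sit directly between nodes 0 and 1, so they are in parallel and share one voltage V; the full source current 2 A splits among them.
1/R_par = 1/33000 + 1/91 + 1/2.4 = 0.4277 S  =>  R_par = 2.338 Ω
V = I × R_par = 2 × 2.338 = 4.676 V
I_R3 = V/R3 = 4.676/2.4 = 1.948 A

Final answer: 1.948 A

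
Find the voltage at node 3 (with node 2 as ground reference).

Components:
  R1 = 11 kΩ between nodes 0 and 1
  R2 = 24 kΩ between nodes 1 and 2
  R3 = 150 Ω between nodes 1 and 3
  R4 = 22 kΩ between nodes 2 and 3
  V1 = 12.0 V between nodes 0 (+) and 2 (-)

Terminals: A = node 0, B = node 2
Nodal analysis, taking node 2 as the 0 V reference.
Source V1 fixes V_0 = 12 V.
KCL at each unknown node (sum of currents leaving = 0; resistances in Ω):
  Node 1: (V_1 - 12)/11000 + (V_1 - 0)/24000 + (V_1 - V_3)/150 = 0
  Node 3: (V_3 - V_1)/150 + (V_3 - 0)/22000 = 0
Collecting terms (coefficients in siemens):
  0.006799·V_1 - 0.006667·V_3 = 0.001091
  0.006712·V_3 - 0.006667·V_1 = 0
Determinant D = (0.006799)(0.006712) - (-0.006667)(-0.006667) = 0.000001193
V_1 = [(0.001091)(0.006712) - (-0.006667)(0)]/D = 6.138 V
V_3 = [(0.006799)(0) - (0.001091)(-0.006667)]/D = 6.097 V
The requested potential is V_3 = 6.097 V.

Final answer: V_3 = 6.097 V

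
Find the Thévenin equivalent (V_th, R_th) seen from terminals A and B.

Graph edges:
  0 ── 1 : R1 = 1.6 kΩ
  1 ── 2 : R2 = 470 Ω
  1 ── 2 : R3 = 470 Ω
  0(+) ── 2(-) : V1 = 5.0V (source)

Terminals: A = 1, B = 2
Step 1 — V_th is the open-circuit voltage V_A - V_B (nothing connected across the terminals).
Nodal analysis, taking node 2 as the 0 V reference.
Source V1 fixes V_0 = 5 V.
KCL at each unknown node (sum of currents leaving = 0; resistances in Ω):
  Node 1: (V_1 - 5)/1600 + (V_1 - 0)/470 + (V_1 - 0)/470 = 0
Collecting terms: 0.00488 × V_1 = 0.003125  =>  V_1 = 0.6403 V
V_th = V_1 - V_2 = 0.6403 - 0 = 0.6403 V
Step 2 — R_th: zero the source — replace V1 by a short circuit (node 2 merges into node 0) — and find the resistance seen between A (node 1) and B (node 0).
Reduce the network between node 1 (A) and node 0 (B) by series/parallel combination:
  Rp1 = R1 ‖ R2 ‖ R3 (parallel, all between nodes 0 and 1) = 1/(1/1600 + 1/470 + 1/470) = 204.9 Ω
R_th = 204.9 Ω

Final answer: V_th = 0.6403 V, R_th = 204.9 Ω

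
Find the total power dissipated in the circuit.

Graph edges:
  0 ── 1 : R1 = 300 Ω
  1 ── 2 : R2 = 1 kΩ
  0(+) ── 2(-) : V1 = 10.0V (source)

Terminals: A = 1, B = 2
Nodal analysis, taking node 2 as the 0 V reference.
Source V1 fixes V_0 = 10 V.
KCL at each unknown node (sum of currents leaving = 0; resistances in Ω):
  Node 1: (V_1 - 10)/300 + (V_1 - 0)/1000 = 0
Collecting terms: 0.004333 × V_1 = 0.03333  =>  V_1 = 7.692 V
Power in each resistor, P = (ΔV)²/R:
  P_R1 = (10 - 7.692)²/300 = 0.01775 W
  P_R2 = (7.692 - 0)²/1000 = 0.05917 W
P_total = P_R1 + P_R2 = 0.07692 W

Final answer: 0.07692 W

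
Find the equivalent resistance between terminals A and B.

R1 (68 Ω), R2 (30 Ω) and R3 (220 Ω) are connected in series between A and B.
Reduce the network between node 0 (A) and node 3 (B) by series/parallel combination:
  Rs1 = R1 + R2 (series, joined only at node 1) = 68 + 30 = 98 Ω
  Rs2 = R3 + Rs1 (series, joined only at node 2) = 220 + 98 = 318 Ω
R_eq = 318 Ω

Final answer: 318 Ω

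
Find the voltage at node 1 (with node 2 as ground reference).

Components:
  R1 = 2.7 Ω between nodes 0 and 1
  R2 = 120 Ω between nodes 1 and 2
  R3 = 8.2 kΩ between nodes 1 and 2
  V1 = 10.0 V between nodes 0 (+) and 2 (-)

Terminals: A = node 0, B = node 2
Nodal analysis, taking node 2 as the 0 V reference.
Source V1 fixes V_0 = 10 V.
KCL at each unknown node (sum of currents leaving = 0; resistances in Ω):
  Node 1: (V_1 - 10)/2.7 + (V_1 - 0)/120 + (V_1 - 0)/8200 = 0
Collecting terms: 0.3788 × V_1 = 3.704  =>  V_1 = 9.777 V
The requested potential is V_1 = 9.777 V.

Final answer: V_1 = 9.777 V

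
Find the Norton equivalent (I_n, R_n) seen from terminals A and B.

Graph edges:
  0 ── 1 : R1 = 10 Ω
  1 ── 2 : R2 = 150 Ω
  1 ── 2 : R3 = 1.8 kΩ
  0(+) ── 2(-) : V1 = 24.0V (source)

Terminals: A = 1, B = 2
Find the Thévenin equivalent first; then I_n = V_th/R_th and R_n = R_th.
Step 1 — V_th is the open-circuit voltage V_A - V_B (nothing connected across the terminals).
Nodal analysis, taking node 2 as the 0 V reference.
Source V1 fixes V_0 = 24 V.
KCL at each unknown node (sum of currents leaving = 0; resistances in Ω):
  Node 1: (V_1 - 24)/10 + (V_1 - 0)/150 + (V_1 - 0)/1800 = 0
Collecting terms: 0.1072 × V_1 = 2.4  =>  V_1 = 22.38 V
V_th = V_1 - V_2 = 22.38 - 0 = 22.38 V
Step 2 — R_th: zero the source — replace V1 by a short circuit (node 2 merges into node 0) — and find the resistance seen between A (node 1) and B (node 0).
Reduce the network between node 1 (A) and node 0 (B) by series/parallel combination:
  Rp1 = R1 ‖ R2 ‖ R3 (parallel, all between nodes 0 and 1) = 1/(1/10 + 1/150 + 1/1800) = 9.326 Ω
R_th = 9.326 Ω
I_n = V_th/R_th = 22.38/9.326 = 2.4 A, and R_n = R_th = 9.326 Ω

Final answer: I_n = 2.4 A, R_n = 9.326 Ω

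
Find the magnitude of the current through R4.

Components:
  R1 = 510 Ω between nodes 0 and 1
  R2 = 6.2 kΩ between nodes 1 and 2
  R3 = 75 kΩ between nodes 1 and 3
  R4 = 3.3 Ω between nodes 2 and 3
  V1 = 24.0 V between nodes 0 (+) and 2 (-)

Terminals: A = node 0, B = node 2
Nodal analysis, taking node 2 as the 0 V reference.
Source V1 fixes V_0 = 24 V.
KCL at each unknown node (sum of currents leaving = 0; resistances in Ω):
  Node 1: (V_1 - 24)/510 + (V_1 - 0)/6200 + (V_1 - V_3)/75000 = 0
  Node 3: (V_3 - V_1)/75000 + (V_3 - 0)/3.3 = 0
Collecting terms (coefficients in siemens):
  0.002135·V_1 - 0.00001333·V_3 = 0.04706
  0.303·V_3 - 0.00001333·V_1 = 0
Determinant D = (0.002135)(0.303) - (-0.00001333)(-0.00001333) = 0.0006471
V_1 = [(0.04706)(0.303) - (-0.00001333)(0)]/D = 22.04 V
V_3 = [(0.002135)(0) - (0.04706)(-0.00001333)]/D = 0.0009696 V
I_R4 = (V_2 - V_3)/R4 = (0 - 0.0009696)/3.3 = -0.0002938 A
|I_R4| = 0.0002938 A

Final answer: |I_R4| = 0.0002938 A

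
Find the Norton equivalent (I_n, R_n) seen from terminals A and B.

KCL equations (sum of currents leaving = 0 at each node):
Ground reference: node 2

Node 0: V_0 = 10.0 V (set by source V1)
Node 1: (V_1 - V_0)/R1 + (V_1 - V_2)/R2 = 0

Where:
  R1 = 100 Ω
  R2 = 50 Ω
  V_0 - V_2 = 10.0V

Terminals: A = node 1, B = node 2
Find the Thévenin equivalent first; then I_n = V_th/R_th and R_n = R_th.
Step 1 — V_th is the open-circuit voltage V_A - V_B (nothing connected across the terminals).
Nodal analysis, taking node 2 as the 0 V reference.
Source V1 fixes V_0 = 10 V.
KCL at each unknown node (sum of currents leaving = 0; resistances in Ω):
  Node 1: (V_1 - 10)/100 + (V_1 - 0)/50 = 0
Collecting terms: 0.03 × V_1 = 0.1  =>  V_1 = 3.333 V
V_th = V_1 - V_2 = 3.333 - 0 = 3.333 V
Step 2 — R_th: zero the source — replace V1 by a short circuit (node 2 merges into node 0) — and find the resistance seen between A (node 1) and B (node 0).
Reduce the network between node 1 (A) and node 0 (B) by series/parallel combination:
  Rp1 = R1 ‖ R2 (parallel, both between nodes 0 and 1) = 1/(1/100 + 1/50) = 33.33 Ω
R_th = 33.33 Ω
I_n = V_th/R_th = 3.333/33.33 = 0.1 A, and R_n = R_th = 33.33 Ω

Final answer: I_n = 0.1 A, R_n = 33.33 Ω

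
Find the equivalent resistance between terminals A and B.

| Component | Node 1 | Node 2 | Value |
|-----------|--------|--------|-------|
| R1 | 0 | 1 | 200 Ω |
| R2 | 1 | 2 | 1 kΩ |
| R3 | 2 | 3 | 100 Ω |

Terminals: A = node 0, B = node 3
Reduce the network between node 0 (A) and node 3 (B) by series/parallel combination:
  Rs1 = R1 + R2 (series, joined only at node 1) = 200 + 1000 = 1200 Ω
  Rs2 = R3 + Rs1 (series, joined only at node 2) = 100 + 1200 = 1300 Ω
R_eq = 1.3 kΩ

Final answer: 1.3 kΩ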